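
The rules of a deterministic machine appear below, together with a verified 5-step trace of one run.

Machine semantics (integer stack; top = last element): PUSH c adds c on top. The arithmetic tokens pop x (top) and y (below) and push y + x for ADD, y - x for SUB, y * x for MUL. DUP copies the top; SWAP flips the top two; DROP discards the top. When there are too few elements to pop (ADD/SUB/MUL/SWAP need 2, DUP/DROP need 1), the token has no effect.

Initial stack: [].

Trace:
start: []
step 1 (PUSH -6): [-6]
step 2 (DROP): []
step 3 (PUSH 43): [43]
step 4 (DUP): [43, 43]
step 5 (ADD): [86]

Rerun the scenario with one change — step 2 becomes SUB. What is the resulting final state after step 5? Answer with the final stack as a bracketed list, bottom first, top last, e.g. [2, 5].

[-6, 86]

(re-executing from step 2 with the substitution; state before step 2: [-6])
step 2 (SUB): [-6]
step 3 (PUSH 43): [-6, 43]
step 4 (DUP): [-6, 43, 43]
step 5 (ADD): [-6, 86]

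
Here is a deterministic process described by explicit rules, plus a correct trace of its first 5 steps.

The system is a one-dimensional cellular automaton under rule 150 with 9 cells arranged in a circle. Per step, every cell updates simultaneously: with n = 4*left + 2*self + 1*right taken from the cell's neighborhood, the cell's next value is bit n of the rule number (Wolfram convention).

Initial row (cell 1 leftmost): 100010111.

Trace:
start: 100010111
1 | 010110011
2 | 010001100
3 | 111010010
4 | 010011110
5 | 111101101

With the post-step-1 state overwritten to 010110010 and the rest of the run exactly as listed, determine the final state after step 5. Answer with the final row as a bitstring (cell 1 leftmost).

state after step 1 := 010110010
2 | 110001111
3 | 101010111
4 | 001010011
5 | 111011100

111011100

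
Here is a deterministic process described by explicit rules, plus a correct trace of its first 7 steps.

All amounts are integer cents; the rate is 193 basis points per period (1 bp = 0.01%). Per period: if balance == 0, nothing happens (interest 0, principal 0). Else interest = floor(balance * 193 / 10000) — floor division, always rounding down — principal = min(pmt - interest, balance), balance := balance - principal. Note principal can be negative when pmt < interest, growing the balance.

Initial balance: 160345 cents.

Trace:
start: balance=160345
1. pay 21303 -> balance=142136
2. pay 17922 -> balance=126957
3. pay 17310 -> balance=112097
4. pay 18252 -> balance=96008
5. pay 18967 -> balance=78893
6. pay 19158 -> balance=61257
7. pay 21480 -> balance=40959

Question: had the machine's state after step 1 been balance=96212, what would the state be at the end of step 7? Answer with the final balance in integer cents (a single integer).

state after step 1 := balance=96212
2. pay 17922 -> balance=80146
3. pay 17310 -> balance=64382
4. pay 18252 -> balance=47372
5. pay 18967 -> balance=29319
6. pay 19158 -> balance=10726
7. pay 21480 -> balance=0

0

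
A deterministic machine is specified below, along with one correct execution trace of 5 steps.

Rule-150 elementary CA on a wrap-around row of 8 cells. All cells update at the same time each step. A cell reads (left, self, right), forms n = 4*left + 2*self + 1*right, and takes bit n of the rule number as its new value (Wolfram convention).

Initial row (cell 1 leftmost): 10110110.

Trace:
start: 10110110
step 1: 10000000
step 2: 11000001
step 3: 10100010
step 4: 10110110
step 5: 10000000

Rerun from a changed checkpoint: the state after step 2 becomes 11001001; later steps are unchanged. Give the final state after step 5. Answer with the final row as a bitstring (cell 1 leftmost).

state after step 2 := 11001001
step 3: 10111110
step 4: 10011100
step 5: 11101011

11101011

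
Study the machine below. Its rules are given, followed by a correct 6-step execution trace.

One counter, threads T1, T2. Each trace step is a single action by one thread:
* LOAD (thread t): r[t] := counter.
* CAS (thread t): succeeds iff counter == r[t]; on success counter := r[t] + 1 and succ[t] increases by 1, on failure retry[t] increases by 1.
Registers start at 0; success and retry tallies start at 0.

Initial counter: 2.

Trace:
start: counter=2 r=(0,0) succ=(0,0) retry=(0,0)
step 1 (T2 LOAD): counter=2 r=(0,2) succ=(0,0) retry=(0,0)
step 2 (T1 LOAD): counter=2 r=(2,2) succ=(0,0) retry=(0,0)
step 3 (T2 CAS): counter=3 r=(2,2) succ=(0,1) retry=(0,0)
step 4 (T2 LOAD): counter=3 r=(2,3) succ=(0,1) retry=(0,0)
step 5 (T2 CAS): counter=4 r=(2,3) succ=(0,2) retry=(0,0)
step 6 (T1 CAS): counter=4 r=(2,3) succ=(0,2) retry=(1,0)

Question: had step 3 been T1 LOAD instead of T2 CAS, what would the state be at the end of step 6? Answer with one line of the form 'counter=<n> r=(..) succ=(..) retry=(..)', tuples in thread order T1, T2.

(re-executing from step 3 with the substitution; state before step 3: counter=2 r=(2,2) succ=(0,0) retry=(0,0))
step 3 (T1 LOAD): counter=2 r=(2,2) succ=(0,0) retry=(0,0)
step 4 (T2 LOAD): counter=2 r=(2,2) succ=(0,0) retry=(0,0)
step 5 (T2 CAS): counter=3 r=(2,2) succ=(0,1) retry=(0,0)
step 6 (T1 CAS): counter=3 r=(2,2) succ=(0,1) retry=(1,0)

counter=3 r=(2,2) succ=(0,1) retry=(1,0)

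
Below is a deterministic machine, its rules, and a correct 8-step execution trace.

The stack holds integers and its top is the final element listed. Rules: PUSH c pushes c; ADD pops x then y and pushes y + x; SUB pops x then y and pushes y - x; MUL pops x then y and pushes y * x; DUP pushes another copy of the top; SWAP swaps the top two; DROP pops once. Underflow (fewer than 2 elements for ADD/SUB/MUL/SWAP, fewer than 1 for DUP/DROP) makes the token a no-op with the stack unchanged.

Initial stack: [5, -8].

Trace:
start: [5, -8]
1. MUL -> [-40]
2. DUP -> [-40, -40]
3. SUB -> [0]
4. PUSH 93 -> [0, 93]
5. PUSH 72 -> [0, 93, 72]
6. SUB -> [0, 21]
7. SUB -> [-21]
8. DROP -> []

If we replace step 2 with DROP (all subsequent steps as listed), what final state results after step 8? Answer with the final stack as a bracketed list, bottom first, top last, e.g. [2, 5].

(re-executing from step 2 with the substitution; state before step 2: [-40])
2. DROP -> []
3. SUB -> []
4. PUSH 93 -> [93]
5. PUSH 72 -> [93, 72]
6. SUB -> [21]
7. SUB -> [21]
8. DROP -> []

[]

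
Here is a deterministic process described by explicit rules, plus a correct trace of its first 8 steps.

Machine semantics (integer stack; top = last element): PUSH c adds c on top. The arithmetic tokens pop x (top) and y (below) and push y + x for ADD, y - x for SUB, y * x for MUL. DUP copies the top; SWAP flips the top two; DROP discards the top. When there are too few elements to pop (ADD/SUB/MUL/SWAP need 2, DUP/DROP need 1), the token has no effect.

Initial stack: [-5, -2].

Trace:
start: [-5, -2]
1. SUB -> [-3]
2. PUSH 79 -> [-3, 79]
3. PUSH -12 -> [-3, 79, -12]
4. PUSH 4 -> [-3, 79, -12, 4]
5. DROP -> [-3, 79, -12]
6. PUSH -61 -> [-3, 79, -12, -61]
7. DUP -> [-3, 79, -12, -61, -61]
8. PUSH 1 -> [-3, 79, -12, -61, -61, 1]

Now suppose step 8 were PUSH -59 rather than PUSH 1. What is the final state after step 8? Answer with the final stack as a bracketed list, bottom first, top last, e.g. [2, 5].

[-3, 79, -12, -61, -61, -59]

(re-executing from step 8 with the substitution; state before step 8: [-3, 79, -12, -61, -61])
8. PUSH -59 -> [-3, 79, -12, -61, -61, -59]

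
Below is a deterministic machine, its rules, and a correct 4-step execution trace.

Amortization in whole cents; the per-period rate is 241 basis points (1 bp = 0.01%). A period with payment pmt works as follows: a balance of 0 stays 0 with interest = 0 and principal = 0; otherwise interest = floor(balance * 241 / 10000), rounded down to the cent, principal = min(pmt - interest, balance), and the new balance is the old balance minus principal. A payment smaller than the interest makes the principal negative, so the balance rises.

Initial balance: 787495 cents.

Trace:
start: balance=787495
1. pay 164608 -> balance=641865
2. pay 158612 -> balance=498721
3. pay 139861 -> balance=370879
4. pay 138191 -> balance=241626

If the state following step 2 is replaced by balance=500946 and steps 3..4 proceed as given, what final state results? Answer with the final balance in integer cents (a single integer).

state after step 2 := balance=500946
3. pay 139861 -> balance=373157
4. pay 138191 -> balance=243959

243959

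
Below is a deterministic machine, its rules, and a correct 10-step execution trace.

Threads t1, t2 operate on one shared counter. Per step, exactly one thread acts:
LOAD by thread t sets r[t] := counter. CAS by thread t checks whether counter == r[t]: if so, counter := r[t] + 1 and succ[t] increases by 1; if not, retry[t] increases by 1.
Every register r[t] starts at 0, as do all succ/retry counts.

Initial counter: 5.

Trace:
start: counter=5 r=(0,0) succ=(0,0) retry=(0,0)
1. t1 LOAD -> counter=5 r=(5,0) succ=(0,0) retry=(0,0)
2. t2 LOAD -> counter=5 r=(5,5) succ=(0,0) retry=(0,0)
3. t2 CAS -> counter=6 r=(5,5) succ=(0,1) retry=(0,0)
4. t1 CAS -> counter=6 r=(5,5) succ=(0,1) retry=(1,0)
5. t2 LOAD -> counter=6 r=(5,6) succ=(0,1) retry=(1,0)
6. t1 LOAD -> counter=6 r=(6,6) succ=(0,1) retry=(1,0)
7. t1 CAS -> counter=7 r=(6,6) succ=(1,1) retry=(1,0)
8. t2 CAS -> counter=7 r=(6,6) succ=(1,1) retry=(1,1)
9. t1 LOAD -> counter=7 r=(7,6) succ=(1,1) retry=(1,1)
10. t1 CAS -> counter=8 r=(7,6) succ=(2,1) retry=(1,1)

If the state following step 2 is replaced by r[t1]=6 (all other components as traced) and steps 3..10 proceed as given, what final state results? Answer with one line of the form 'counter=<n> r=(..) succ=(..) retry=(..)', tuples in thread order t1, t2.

counter=9 r=(8,7) succ=(3,1) retry=(0,1)

state after step 2 := counter=5 r=(6,5) succ=(0,0) retry=(0,0)
3. t2 CAS -> counter=6 r=(6,5) succ=(0,1) retry=(0,0)
4. t1 CAS -> counter=7 r=(6,5) succ=(1,1) retry=(0,0)
5. t2 LOAD -> counter=7 r=(6,7) succ=(1,1) retry=(0,0)
6. t1 LOAD -> counter=7 r=(7,7) succ=(1,1) retry=(0,0)
7. t1 CAS -> counter=8 r=(7,7) succ=(2,1) retry=(0,0)
8. t2 CAS -> counter=8 r=(7,7) succ=(2,1) retry=(0,1)
9. t1 LOAD -> counter=8 r=(8,7) succ=(2,1) retry=(0,1)
10. t1 CAS -> counter=9 r=(8,7) succ=(3,1) retry=(0,1)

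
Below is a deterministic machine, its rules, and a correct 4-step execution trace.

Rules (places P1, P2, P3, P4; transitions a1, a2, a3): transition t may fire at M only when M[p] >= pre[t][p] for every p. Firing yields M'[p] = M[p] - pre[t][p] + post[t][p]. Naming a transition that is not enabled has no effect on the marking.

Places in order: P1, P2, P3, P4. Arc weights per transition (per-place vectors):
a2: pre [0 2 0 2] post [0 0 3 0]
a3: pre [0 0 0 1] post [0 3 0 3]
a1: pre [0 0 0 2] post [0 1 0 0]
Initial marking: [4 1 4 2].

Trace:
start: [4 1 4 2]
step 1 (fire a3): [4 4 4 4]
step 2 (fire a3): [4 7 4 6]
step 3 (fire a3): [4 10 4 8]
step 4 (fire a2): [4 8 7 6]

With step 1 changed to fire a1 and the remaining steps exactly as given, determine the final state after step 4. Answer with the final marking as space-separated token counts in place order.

4 2 4 0

(re-executing from step 1 with the substitution; state before step 1: [4 1 4 2])
step 1 (fire a1): [4 2 4 0]
step 2 (fire a3): [4 2 4 0]
step 3 (fire a3): [4 2 4 0]
step 4 (fire a2): [4 2 4 0]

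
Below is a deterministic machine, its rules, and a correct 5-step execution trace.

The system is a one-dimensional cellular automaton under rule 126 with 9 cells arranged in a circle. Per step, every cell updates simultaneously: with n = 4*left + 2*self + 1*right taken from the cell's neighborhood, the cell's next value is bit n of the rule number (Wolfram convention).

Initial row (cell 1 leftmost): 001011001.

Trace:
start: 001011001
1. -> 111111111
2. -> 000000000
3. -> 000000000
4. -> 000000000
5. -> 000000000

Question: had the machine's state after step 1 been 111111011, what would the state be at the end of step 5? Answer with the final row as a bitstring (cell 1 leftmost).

111100000

state after step 1 := 111111011
2. -> 000001110
3. -> 000011011
4. -> 100111111
5. -> 111100000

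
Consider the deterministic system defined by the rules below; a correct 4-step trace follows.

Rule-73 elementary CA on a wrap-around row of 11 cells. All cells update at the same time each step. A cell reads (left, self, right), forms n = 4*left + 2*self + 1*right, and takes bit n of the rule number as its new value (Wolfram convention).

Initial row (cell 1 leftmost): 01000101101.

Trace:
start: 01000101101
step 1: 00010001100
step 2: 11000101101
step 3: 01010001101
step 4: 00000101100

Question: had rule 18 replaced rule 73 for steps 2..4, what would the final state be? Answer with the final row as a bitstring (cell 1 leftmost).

00100010000

(re-executing steps 2..4 under rule 18; state before step 2: 00010001100)
step 2: 00101010010
step 3: 01000001101
step 4: 00100010000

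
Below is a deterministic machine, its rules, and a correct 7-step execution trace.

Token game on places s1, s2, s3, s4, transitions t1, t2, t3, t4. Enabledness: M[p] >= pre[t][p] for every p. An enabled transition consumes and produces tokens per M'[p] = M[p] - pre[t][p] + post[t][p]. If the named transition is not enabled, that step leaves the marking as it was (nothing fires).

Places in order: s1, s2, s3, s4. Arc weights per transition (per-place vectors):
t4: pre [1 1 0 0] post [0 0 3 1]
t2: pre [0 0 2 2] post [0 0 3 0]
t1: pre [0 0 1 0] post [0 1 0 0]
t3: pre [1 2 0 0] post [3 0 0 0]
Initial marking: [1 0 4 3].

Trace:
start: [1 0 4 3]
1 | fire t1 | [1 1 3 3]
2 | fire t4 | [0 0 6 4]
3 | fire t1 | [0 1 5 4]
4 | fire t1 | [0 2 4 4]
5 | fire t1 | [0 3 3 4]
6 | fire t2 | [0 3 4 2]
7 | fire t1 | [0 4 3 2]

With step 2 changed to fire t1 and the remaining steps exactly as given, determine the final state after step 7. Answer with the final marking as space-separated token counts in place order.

(re-executing from step 2 with the substitution; state before step 2: [1 1 3 3])
2 | fire t1 | [1 2 2 3]
3 | fire t1 | [1 3 1 3]
4 | fire t1 | [1 4 0 3]
5 | fire t1 | [1 4 0 3]
6 | fire t2 | [1 4 0 3]
7 | fire t1 | [1 4 0 3]

1 4 0 3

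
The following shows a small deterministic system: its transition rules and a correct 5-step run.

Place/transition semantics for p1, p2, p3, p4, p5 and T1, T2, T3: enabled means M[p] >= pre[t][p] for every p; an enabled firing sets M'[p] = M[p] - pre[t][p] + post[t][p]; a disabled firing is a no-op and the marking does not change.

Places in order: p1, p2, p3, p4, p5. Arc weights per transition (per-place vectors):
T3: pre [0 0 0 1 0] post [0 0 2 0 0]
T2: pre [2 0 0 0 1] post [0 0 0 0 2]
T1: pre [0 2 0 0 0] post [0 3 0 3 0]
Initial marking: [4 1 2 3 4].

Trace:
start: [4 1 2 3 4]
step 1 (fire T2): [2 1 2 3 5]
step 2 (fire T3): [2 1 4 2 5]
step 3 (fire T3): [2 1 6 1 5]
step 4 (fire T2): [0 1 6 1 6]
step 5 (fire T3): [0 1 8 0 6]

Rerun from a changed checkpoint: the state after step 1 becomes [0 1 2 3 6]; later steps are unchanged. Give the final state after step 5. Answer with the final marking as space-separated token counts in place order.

state after step 1 := [0 1 2 3 6]
step 2 (fire T3): [0 1 4 2 6]
step 3 (fire T3): [0 1 6 1 6]
step 4 (fire T2): [0 1 6 1 6]
step 5 (fire T3): [0 1 8 0 6]

0 1 8 0 6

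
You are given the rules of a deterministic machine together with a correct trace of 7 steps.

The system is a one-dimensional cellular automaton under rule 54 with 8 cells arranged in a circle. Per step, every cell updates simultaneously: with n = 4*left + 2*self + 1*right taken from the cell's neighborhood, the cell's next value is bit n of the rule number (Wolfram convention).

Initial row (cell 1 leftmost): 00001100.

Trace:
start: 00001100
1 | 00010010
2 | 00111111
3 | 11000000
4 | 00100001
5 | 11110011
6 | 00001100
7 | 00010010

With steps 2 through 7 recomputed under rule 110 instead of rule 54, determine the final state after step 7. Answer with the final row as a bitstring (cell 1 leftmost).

(re-executing steps 2..7 under rule 110; state before step 2: 00010010)
2 | 00110110
3 | 01111110
4 | 11000010
5 | 11000111
6 | 01001100
7 | 11011100

11011100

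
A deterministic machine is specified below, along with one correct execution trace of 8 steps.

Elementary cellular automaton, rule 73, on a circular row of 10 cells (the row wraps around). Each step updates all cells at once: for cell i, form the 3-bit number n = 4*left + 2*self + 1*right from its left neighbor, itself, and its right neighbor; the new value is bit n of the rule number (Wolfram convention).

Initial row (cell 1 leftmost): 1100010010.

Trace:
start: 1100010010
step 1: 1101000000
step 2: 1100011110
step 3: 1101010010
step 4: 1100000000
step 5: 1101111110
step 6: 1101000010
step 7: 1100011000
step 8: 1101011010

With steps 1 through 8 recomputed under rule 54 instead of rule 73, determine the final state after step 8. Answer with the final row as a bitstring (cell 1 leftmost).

0000000000

(re-executing steps 1..8 under rule 54; state before step 1: 1100010010)
step 1: 0010111111
step 2: 1111000000
step 3: 0000100001
step 4: 1001110011
step 5: 0110001100
step 6: 1001010010
step 7: 1111111111
step 8: 0000000000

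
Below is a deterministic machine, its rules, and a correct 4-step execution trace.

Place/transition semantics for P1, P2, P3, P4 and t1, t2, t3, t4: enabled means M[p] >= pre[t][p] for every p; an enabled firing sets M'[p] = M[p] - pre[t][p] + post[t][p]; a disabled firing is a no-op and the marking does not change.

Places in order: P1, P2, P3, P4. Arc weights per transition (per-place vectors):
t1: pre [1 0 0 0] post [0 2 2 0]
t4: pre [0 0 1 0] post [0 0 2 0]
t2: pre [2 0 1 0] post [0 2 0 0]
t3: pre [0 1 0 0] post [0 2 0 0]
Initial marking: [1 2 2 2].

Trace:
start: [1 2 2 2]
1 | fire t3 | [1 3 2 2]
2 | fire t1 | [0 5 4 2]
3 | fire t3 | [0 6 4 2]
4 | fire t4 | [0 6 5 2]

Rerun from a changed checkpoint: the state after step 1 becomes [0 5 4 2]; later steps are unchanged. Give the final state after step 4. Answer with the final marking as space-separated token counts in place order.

state after step 1 := [0 5 4 2]
2 | fire t1 | [0 5 4 2]
3 | fire t3 | [0 6 4 2]
4 | fire t4 | [0 6 5 2]

0 6 5 2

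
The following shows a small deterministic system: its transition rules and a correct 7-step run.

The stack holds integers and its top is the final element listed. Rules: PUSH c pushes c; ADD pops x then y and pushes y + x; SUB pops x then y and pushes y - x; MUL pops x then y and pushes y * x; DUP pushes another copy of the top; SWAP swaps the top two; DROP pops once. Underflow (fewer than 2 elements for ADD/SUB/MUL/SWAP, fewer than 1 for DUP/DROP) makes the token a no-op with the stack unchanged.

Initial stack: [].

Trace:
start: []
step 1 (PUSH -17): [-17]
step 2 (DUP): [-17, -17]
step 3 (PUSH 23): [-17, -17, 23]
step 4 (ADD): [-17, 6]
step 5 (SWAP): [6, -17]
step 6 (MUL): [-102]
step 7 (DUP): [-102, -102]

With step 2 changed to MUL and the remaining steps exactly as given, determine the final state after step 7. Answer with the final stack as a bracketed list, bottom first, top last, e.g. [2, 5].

(re-executing from step 2 with the substitution; state before step 2: [-17])
step 2 (MUL): [-17]
step 3 (PUSH 23): [-17, 23]
step 4 (ADD): [6]
step 5 (SWAP): [6]
step 6 (MUL): [6]
step 7 (DUP): [6, 6]

[6, 6]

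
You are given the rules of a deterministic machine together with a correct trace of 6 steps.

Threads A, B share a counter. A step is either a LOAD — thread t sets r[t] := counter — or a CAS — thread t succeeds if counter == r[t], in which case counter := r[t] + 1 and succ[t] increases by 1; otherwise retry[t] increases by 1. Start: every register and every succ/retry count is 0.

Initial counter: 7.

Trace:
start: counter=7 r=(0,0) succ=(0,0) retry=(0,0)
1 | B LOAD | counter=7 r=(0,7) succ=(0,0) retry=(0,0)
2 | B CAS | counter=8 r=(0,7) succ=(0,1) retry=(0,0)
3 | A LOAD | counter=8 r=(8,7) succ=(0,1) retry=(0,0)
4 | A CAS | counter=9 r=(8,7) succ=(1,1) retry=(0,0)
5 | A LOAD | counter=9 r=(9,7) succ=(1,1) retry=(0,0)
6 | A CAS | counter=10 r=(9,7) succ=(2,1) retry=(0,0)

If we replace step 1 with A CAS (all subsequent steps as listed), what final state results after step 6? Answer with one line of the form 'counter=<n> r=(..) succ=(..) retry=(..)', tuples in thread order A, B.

counter=9 r=(8,0) succ=(2,0) retry=(1,1)

(re-executing from step 1 with the substitution; state before step 1: counter=7 r=(0,0) succ=(0,0) retry=(0,0))
1 | A CAS | counter=7 r=(0,0) succ=(0,0) retry=(1,0)
2 | B CAS | counter=7 r=(0,0) succ=(0,0) retry=(1,1)
3 | A LOAD | counter=7 r=(7,0) succ=(0,0) retry=(1,1)
4 | A CAS | counter=8 r=(7,0) succ=(1,0) retry=(1,1)
5 | A LOAD | counter=8 r=(8,0) succ=(1,0) retry=(1,1)
6 | A CAS | counter=9 r=(8,0) succ=(2,0) retry=(1,1)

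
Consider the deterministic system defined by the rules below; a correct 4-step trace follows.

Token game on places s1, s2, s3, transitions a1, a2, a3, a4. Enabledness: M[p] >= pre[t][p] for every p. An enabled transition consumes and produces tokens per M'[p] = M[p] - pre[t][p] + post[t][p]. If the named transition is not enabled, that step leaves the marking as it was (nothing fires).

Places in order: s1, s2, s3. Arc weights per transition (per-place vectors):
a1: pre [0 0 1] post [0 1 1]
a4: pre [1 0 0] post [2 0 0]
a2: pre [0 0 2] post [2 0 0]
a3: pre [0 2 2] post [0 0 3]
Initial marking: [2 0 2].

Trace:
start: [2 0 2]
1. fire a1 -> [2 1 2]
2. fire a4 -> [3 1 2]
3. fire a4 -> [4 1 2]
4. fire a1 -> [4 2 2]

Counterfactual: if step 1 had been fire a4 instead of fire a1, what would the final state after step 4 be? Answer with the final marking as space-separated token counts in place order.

5 1 2

(re-executing from step 1 with the substitution; state before step 1: [2 0 2])
1. fire a4 -> [3 0 2]
2. fire a4 -> [4 0 2]
3. fire a4 -> [5 0 2]
4. fire a1 -> [5 1 2]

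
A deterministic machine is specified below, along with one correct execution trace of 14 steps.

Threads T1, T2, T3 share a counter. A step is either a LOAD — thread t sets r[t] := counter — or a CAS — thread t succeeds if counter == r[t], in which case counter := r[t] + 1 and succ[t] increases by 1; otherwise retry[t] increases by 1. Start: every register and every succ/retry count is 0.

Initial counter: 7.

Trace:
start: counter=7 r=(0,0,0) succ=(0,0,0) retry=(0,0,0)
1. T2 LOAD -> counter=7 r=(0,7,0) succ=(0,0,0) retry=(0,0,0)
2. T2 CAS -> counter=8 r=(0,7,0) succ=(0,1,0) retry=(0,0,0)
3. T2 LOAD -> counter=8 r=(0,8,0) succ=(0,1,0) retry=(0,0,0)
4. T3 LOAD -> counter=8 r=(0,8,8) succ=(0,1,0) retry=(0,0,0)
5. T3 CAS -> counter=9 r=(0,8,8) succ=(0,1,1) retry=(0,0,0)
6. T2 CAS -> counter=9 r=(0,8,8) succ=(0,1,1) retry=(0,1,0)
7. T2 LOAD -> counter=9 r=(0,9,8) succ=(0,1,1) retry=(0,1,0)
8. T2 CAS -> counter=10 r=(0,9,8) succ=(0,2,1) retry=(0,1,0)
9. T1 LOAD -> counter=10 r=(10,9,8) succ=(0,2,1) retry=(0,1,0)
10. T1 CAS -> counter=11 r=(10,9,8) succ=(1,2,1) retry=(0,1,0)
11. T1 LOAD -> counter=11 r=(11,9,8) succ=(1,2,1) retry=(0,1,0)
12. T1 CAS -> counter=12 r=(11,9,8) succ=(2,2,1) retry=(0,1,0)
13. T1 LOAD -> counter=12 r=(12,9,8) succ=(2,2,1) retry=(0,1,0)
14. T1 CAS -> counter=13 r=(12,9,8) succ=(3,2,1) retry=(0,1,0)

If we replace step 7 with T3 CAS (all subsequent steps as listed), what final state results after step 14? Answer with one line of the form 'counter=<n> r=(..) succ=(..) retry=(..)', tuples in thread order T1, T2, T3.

counter=12 r=(11,8,8) succ=(3,1,1) retry=(0,2,1)

(re-executing from step 7 with the substitution; state before step 7: counter=9 r=(0,8,8) succ=(0,1,1) retry=(0,1,0))
7. T3 CAS -> counter=9 r=(0,8,8) succ=(0,1,1) retry=(0,1,1)
8. T2 CAS -> counter=9 r=(0,8,8) succ=(0,1,1) retry=(0,2,1)
9. T1 LOAD -> counter=9 r=(9,8,8) succ=(0,1,1) retry=(0,2,1)
10. T1 CAS -> counter=10 r=(9,8,8) succ=(1,1,1) retry=(0,2,1)
11. T1 LOAD -> counter=10 r=(10,8,8) succ=(1,1,1) retry=(0,2,1)
12. T1 CAS -> counter=11 r=(10,8,8) succ=(2,1,1) retry=(0,2,1)
13. T1 LOAD -> counter=11 r=(11,8,8) succ=(2,1,1) retry=(0,2,1)
14. T1 CAS -> counter=12 r=(11,8,8) succ=(3,1,1) retry=(0,2,1)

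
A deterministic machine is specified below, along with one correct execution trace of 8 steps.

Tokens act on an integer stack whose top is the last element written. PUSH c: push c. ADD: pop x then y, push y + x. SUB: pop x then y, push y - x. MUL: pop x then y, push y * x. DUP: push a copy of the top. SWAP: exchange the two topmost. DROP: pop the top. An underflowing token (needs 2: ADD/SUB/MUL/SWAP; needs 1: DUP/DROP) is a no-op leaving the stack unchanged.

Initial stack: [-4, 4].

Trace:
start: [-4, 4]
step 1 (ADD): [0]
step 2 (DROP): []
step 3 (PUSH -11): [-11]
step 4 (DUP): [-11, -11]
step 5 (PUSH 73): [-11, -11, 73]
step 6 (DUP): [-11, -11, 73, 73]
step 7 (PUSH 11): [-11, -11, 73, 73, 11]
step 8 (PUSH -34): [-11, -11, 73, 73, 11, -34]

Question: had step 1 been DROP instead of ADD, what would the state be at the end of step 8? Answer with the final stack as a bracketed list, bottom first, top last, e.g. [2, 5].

(re-executing from step 1 with the substitution; state before step 1: [-4, 4])
step 1 (DROP): [-4]
step 2 (DROP): []
step 3 (PUSH -11): [-11]
step 4 (DUP): [-11, -11]
step 5 (PUSH 73): [-11, -11, 73]
step 6 (DUP): [-11, -11, 73, 73]
step 7 (PUSH 11): [-11, -11, 73, 73, 11]
step 8 (PUSH -34): [-11, -11, 73, 73, 11, -34]

[-11, -11, 73, 73, 11, -34]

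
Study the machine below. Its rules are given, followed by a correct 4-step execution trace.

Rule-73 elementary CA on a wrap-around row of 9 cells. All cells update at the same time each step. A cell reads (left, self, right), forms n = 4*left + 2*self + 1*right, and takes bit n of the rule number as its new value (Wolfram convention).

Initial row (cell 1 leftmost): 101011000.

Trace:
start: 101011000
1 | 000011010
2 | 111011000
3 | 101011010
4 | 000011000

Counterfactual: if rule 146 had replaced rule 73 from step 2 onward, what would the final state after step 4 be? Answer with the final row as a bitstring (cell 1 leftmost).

000001100

(re-executing steps 2..4 under rule 146; state before step 2: 000011010)
2 | 000100001
3 | 101010010
4 | 000001100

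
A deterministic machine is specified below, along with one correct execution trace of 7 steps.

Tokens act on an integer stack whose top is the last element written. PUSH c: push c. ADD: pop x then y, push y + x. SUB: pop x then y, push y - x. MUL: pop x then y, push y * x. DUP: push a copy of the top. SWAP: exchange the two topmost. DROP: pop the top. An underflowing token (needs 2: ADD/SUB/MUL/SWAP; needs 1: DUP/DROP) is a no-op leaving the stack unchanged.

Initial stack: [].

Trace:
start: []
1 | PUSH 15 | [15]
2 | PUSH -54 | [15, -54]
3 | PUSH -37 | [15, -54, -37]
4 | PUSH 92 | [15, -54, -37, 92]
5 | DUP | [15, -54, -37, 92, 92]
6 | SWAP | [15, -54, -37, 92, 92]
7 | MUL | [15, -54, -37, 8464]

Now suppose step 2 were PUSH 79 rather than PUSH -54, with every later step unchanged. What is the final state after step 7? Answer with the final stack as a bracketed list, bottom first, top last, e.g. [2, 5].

[15, 79, -37, 8464]

(re-executing from step 2 with the substitution; state before step 2: [15])
2 | PUSH 79 | [15, 79]
3 | PUSH -37 | [15, 79, -37]
4 | PUSH 92 | [15, 79, -37, 92]
5 | DUP | [15, 79, -37, 92, 92]
6 | SWAP | [15, 79, -37, 92, 92]
7 | MUL | [15, 79, -37, 8464]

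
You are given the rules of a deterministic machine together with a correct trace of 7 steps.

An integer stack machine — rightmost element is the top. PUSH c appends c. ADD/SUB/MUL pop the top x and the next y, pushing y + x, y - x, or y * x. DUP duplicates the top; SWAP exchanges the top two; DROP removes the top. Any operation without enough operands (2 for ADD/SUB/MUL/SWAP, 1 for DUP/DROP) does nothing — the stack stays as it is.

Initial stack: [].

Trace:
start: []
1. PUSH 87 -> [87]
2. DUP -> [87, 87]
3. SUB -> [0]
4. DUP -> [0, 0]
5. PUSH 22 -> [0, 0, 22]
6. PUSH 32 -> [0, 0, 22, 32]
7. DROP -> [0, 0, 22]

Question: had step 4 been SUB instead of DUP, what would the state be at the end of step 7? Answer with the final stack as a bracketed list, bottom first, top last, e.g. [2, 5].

(re-executing from step 4 with the substitution; state before step 4: [0])
4. SUB -> [0]
5. PUSH 22 -> [0, 22]
6. PUSH 32 -> [0, 22, 32]
7. DROP -> [0, 22]

[0, 22]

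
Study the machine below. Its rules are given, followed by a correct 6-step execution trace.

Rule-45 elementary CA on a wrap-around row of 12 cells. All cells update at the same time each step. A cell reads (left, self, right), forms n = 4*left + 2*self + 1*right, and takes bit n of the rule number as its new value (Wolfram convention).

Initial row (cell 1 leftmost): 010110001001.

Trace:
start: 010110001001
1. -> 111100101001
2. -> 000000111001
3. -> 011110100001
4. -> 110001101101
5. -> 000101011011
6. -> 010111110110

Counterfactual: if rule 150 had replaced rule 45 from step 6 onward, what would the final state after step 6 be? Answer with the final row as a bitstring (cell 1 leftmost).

101101000000

(re-executing step 6 under rule 150; state before step 6: 000101011011)
6. -> 101101000000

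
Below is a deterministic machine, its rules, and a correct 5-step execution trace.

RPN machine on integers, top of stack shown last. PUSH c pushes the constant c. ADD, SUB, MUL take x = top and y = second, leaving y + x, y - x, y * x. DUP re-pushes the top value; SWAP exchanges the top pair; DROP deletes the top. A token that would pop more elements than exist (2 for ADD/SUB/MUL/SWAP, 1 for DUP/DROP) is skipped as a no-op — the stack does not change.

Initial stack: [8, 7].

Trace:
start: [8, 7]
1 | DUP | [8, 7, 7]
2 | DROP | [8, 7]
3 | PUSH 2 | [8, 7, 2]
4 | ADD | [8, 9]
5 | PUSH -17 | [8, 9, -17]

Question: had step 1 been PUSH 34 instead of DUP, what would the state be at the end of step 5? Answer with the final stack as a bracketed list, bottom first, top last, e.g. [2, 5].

[8, 9, -17]

(re-executing from step 1 with the substitution; state before step 1: [8, 7])
1 | PUSH 34 | [8, 7, 34]
2 | DROP | [8, 7]
3 | PUSH 2 | [8, 7, 2]
4 | ADD | [8, 9]
5 | PUSH -17 | [8, 9, -17]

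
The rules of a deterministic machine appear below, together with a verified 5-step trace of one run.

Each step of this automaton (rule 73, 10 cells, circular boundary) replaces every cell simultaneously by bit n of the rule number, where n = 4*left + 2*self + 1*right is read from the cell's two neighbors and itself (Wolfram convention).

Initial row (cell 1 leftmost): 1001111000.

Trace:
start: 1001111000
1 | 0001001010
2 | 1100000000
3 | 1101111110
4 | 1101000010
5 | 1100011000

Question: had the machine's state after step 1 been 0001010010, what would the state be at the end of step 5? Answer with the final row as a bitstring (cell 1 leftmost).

state after step 1 := 0001010010
2 | 1100000000
3 | 1101111110
4 | 1101000010
5 | 1100011000

1100011000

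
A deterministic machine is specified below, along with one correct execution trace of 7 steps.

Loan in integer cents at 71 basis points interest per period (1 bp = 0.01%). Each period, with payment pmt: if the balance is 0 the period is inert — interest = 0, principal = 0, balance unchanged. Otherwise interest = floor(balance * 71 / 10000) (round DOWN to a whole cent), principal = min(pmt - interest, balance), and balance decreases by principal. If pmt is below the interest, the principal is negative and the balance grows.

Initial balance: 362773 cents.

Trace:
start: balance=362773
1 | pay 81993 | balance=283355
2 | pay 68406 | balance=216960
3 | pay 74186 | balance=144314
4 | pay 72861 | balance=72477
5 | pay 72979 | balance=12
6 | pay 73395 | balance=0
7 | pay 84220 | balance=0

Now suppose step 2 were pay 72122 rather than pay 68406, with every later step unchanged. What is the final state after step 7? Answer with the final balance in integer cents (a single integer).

(re-executing from step 2 with the substitution; state before step 2: balance=283355)
2 | pay 72122 | balance=213244
3 | pay 74186 | balance=140572
4 | pay 72861 | balance=68709
5 | pay 72979 | balance=0
6 | pay 73395 | balance=0
7 | pay 84220 | balance=0

0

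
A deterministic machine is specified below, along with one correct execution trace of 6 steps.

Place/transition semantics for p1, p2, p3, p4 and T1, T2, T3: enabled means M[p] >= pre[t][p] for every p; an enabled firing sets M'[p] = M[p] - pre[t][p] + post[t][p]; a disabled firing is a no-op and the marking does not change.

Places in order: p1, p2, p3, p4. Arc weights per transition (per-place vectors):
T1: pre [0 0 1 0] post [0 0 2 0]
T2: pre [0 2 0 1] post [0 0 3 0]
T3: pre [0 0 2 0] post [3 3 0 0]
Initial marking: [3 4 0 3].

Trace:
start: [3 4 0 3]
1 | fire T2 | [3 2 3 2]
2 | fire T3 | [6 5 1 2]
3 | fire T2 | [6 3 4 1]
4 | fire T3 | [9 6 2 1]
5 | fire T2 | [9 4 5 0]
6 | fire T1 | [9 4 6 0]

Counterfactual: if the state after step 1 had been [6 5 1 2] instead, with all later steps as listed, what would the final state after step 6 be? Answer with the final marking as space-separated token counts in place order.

state after step 1 := [6 5 1 2]
2 | fire T3 | [6 5 1 2]
3 | fire T2 | [6 3 4 1]
4 | fire T3 | [9 6 2 1]
5 | fire T2 | [9 4 5 0]
6 | fire T1 | [9 4 6 0]

9 4 6 0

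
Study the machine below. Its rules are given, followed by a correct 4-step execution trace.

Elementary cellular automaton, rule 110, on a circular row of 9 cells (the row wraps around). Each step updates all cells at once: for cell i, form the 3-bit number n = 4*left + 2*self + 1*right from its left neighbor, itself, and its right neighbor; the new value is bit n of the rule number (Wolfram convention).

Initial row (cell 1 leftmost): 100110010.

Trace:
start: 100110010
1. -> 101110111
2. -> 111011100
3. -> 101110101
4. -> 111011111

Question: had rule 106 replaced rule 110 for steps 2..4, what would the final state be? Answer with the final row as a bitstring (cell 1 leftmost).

111011011

(re-executing steps 2..4 under rule 106; state before step 2: 101110111)
2. -> 111011100
3. -> 101110101
4. -> 111011011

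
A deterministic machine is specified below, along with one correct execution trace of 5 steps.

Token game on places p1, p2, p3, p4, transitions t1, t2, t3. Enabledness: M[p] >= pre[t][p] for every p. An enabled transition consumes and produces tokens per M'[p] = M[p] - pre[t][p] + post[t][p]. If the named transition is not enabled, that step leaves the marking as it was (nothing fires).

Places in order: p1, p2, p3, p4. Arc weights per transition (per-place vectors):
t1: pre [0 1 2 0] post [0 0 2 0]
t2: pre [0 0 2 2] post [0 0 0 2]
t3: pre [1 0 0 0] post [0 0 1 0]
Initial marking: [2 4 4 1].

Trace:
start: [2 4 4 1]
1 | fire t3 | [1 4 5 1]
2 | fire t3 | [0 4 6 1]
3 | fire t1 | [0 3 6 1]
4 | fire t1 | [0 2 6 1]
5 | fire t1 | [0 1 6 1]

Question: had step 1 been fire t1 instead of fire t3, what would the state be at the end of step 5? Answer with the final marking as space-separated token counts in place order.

(re-executing from step 1 with the substitution; state before step 1: [2 4 4 1])
1 | fire t1 | [2 3 4 1]
2 | fire t3 | [1 3 5 1]
3 | fire t1 | [1 2 5 1]
4 | fire t1 | [1 1 5 1]
5 | fire t1 | [1 0 5 1]

1 0 5 1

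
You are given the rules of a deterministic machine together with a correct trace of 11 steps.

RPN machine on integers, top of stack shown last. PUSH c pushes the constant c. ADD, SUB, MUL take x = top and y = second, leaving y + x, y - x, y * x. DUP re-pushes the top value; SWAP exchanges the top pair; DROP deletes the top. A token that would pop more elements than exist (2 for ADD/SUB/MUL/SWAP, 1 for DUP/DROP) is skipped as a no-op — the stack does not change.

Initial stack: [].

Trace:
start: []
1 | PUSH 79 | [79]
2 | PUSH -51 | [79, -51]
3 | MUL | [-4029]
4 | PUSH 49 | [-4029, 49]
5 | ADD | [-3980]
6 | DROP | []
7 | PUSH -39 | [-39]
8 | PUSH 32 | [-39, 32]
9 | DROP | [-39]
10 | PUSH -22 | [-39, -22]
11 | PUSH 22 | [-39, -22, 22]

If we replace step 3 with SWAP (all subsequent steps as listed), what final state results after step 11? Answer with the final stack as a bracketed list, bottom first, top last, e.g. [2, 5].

(re-executing from step 3 with the substitution; state before step 3: [79, -51])
3 | SWAP | [-51, 79]
4 | PUSH 49 | [-51, 79, 49]
5 | ADD | [-51, 128]
6 | DROP | [-51]
7 | PUSH -39 | [-51, -39]
8 | PUSH 32 | [-51, -39, 32]
9 | DROP | [-51, -39]
10 | PUSH -22 | [-51, -39, -22]
11 | PUSH 22 | [-51, -39, -22, 22]

[-51, -39, -22, 22]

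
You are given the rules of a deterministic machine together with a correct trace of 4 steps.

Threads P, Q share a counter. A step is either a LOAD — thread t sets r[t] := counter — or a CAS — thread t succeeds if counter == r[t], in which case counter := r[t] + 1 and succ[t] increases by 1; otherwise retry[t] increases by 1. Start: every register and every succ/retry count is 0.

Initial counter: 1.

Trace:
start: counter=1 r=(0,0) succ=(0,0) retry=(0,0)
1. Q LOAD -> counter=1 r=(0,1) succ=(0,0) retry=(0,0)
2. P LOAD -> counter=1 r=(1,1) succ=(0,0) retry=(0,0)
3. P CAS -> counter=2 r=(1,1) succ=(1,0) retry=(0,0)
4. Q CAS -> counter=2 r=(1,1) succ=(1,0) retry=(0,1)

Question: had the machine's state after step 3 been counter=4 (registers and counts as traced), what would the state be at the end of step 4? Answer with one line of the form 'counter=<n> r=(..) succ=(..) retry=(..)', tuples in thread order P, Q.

counter=4 r=(1,1) succ=(1,0) retry=(0,1)

state after step 3 := counter=4 r=(1,1) succ=(1,0) retry=(0,0)
4. Q CAS -> counter=4 r=(1,1) succ=(1,0) retry=(0,1)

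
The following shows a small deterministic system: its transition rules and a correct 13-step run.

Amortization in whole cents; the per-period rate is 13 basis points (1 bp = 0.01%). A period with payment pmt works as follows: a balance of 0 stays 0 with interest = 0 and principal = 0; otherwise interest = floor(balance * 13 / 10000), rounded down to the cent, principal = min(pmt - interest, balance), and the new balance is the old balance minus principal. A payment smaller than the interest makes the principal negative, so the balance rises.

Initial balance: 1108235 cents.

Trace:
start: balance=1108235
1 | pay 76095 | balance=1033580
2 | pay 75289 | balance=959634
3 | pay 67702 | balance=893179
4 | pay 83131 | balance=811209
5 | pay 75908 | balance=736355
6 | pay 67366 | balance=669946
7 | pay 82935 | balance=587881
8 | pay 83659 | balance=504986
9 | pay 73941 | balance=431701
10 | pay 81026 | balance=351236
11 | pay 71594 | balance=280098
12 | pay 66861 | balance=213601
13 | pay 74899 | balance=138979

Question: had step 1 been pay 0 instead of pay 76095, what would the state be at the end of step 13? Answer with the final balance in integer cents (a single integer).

(re-executing from step 1 with the substitution; state before step 1: balance=1108235)
1 | pay 0 | balance=1109675
2 | pay 75289 | balance=1035828
3 | pay 67702 | balance=969472
4 | pay 83131 | balance=887601
5 | pay 75908 | balance=812846
6 | pay 67366 | balance=746536
7 | pay 82935 | balance=664571
8 | pay 83659 | balance=581775
9 | pay 73941 | balance=508590
10 | pay 81026 | balance=428225
11 | pay 71594 | balance=357187
12 | pay 66861 | balance=290790
13 | pay 74899 | balance=216269

216269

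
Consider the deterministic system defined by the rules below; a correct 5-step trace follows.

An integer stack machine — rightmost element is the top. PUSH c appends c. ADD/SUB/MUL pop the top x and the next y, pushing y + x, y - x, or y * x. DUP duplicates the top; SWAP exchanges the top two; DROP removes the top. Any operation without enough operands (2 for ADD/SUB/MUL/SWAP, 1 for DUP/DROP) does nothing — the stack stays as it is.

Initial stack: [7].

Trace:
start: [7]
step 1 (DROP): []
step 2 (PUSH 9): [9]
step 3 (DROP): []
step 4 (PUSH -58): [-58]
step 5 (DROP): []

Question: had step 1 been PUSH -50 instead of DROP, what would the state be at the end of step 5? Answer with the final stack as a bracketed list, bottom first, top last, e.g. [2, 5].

(re-executing from step 1 with the substitution; state before step 1: [7])
step 1 (PUSH -50): [7, -50]
step 2 (PUSH 9): [7, -50, 9]
step 3 (DROP): [7, -50]
step 4 (PUSH -58): [7, -50, -58]
step 5 (DROP): [7, -50]

[7, -50]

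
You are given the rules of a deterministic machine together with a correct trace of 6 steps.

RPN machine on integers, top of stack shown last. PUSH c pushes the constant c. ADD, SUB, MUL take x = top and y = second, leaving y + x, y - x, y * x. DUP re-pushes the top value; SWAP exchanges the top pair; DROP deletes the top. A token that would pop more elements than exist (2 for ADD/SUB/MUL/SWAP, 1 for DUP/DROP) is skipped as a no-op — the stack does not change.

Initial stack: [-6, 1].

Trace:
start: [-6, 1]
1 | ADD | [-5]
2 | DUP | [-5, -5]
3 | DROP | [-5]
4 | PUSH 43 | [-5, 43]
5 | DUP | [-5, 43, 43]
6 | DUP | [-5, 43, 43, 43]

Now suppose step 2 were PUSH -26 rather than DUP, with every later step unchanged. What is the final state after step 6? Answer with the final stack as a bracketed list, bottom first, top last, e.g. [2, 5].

(re-executing from step 2 with the substitution; state before step 2: [-5])
2 | PUSH -26 | [-5, -26]
3 | DROP | [-5]
4 | PUSH 43 | [-5, 43]
5 | DUP | [-5, 43, 43]
6 | DUP | [-5, 43, 43, 43]

[-5, 43, 43, 43]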